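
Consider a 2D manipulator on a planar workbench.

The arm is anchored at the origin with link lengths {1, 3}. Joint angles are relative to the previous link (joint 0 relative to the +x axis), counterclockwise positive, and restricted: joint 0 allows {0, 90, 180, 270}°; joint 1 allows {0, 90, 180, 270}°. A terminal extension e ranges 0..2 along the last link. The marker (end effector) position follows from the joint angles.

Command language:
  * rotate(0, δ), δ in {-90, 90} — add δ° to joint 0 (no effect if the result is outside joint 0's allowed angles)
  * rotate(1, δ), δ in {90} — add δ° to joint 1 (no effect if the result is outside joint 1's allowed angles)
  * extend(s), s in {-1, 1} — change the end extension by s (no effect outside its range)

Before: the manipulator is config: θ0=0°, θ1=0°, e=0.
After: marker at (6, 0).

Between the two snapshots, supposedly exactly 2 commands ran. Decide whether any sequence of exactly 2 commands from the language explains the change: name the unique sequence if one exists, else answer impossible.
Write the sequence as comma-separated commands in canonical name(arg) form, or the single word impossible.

extend(1), extend(1)

begin: config: θ0=0°, θ1=0°, e=0
step 1 (extend(1)): config: θ0=0°, θ1=0°, e=1
step 2 (extend(1)): config: θ0=0°, θ1=0°, e=2
no rival 2-sequence matches.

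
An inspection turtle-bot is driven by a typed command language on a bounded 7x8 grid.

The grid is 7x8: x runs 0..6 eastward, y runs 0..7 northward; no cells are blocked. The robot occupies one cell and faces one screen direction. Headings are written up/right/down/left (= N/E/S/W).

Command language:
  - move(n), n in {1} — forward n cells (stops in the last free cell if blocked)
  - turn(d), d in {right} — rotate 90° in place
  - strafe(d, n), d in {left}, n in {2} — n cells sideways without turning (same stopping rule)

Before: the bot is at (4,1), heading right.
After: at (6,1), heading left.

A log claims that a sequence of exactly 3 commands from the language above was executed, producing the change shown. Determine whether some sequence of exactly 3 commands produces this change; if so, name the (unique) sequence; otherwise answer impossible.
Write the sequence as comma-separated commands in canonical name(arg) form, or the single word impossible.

turn(right), strafe(left, 2), turn(right)

key: cell and facing (now W) both changed — the 3 commands mix motion and turning
start: at (4,1), heading right
step 1 (turn(right)): at (4,1), heading down
step 2 (strafe(left, 2)): at (6,1), heading down
step 3 (turn(right)): at (6,1), heading left
no rival 3-sequence matches.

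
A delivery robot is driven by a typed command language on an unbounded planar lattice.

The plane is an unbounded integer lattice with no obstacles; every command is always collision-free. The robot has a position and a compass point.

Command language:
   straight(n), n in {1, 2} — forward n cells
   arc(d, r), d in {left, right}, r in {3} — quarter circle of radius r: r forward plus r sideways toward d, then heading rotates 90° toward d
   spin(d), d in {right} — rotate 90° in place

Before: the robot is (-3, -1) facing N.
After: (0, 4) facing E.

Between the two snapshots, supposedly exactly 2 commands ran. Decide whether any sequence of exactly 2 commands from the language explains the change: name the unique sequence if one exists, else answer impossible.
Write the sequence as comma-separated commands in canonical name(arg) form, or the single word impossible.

key: position moved to (0,4) AND the heading swung to E — translation plus rotation needed
t0: (-3, -1) facing N
[1] after straight(2): (-3, 1) facing N
[2] after arc(right, 3): (0, 4) facing E
no rival 2-sequence matches.

straight(2), arc(right, 3)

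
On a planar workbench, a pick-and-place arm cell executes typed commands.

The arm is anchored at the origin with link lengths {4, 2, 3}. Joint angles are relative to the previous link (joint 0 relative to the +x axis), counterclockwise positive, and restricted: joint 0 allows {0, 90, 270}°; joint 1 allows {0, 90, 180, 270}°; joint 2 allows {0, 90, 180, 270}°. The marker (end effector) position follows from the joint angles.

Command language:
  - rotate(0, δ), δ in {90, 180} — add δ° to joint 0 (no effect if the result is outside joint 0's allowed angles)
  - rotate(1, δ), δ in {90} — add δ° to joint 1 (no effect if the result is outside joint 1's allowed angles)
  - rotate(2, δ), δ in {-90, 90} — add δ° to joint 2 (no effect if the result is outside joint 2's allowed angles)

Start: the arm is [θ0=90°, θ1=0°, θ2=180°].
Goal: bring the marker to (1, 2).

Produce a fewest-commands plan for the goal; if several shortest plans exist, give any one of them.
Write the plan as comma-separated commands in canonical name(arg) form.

rotate(1, 90), rotate(0, 180), rotate(2, -90), rotate(0, 90)

from: [θ0=90°, θ1=0°, θ2=180°]
step 1 (rotate(1, 90)): [θ0=90°, θ1=90°, θ2=180°]
step 2 (rotate(0, 180)): [θ0=270°, θ1=90°, θ2=180°]
step 3 (rotate(2, -90)): [θ0=270°, θ1=90°, θ2=90°]
step 4 (rotate(0, 90)): [θ0=0°, θ1=90°, θ2=90°]
no 3-step plan works, so 4 is optimal.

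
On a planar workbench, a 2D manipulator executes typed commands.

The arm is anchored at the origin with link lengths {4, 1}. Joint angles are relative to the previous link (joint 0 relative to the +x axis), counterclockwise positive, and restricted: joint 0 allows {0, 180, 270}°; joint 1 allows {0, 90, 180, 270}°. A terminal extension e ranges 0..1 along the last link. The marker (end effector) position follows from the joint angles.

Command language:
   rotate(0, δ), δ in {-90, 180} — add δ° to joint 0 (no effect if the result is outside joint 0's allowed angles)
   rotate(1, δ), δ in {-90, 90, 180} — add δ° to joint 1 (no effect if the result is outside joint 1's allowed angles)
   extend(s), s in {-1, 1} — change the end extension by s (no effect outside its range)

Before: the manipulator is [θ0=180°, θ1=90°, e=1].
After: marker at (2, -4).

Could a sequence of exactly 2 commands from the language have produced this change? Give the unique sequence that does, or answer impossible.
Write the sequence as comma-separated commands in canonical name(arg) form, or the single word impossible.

key: order matters: swapping rotate(0, 180) and rotate(0, -90) lands elsewhere
t0: [θ0=180°, θ1=90°, e=1]
t=1 rotate(0, 180) ⇒ [θ0=0°, θ1=90°, e=1]
t=2 rotate(0, -90) ⇒ [θ0=270°, θ1=90°, e=1]
all 49 alternatives checked — unique.

rotate(0, 180), rotate(0, -90)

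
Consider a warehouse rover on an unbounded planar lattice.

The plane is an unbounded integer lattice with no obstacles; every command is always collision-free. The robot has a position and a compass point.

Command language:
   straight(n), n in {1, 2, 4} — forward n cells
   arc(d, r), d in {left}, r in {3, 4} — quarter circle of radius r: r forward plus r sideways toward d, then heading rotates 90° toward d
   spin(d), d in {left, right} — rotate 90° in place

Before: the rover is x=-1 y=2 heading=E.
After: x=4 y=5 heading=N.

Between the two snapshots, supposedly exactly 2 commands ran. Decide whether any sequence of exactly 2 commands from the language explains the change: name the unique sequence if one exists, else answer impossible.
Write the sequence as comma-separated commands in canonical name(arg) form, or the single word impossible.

key: running arc(left, 3) before straight(2) would end elsewhere — order is forced
t0: x=-1 y=2 heading=E
t=1 straight(2) ⇒ x=1 y=2 heading=E
t=2 arc(left, 3) ⇒ x=4 y=5 heading=N
no rival 2-sequence matches.

straight(2), arc(left, 3)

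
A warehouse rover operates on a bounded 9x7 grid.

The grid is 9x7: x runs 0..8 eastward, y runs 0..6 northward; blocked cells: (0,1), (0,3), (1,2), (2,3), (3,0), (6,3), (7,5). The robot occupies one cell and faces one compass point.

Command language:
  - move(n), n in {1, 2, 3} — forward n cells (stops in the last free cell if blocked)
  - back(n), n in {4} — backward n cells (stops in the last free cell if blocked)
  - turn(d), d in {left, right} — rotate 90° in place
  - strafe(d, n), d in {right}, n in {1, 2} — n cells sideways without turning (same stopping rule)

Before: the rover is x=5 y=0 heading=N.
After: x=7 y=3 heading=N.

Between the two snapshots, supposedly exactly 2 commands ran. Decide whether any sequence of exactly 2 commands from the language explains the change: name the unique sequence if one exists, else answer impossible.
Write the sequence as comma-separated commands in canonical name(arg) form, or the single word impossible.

strafe(right, 2), move(3)

key: heading stays N — no command in the sequence turns
from: x=5 y=0 heading=N
t=1 strafe(right, 2) ⇒ x=7 y=0 heading=N
t=2 move(3) ⇒ x=7 y=3 heading=N
no other 2-command option fits: unique.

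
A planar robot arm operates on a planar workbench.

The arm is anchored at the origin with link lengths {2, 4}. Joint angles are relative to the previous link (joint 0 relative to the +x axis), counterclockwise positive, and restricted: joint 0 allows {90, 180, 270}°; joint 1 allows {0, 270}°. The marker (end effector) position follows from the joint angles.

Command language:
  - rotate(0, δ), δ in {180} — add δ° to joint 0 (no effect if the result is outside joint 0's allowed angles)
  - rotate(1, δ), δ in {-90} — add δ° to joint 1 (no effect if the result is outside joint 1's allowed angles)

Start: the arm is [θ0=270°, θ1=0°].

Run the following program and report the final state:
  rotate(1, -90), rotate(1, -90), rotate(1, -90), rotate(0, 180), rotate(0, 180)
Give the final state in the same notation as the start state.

[θ0=270°, θ1=270°]

initial: [θ0=270°, θ1=0°]
1. rotate(1, -90) → [θ0=270°, θ1=270°]
2. rotate(1, -90) → [θ0=270°, θ1=270°]
3. rotate(1, -90) → [θ0=270°, θ1=270°]
4. rotate(0, 180) → [θ0=90°, θ1=270°]
5. rotate(0, 180) → [θ0=270°, θ1=270°]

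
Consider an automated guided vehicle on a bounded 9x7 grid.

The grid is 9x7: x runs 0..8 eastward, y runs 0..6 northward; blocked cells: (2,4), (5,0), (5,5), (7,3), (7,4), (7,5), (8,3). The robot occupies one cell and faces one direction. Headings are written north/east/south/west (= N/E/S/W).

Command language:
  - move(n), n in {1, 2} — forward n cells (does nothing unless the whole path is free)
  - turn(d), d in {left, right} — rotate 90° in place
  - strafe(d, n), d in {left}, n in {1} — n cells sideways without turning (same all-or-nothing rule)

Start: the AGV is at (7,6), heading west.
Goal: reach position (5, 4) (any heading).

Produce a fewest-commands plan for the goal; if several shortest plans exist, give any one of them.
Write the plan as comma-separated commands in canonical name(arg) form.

move(1), strafe(left, 1), strafe(left, 1), move(1)

initial: at (7,6), heading west
step 1 (move(1)): at (6,6), heading west
step 2 (strafe(left, 1)): at (6,5), heading west
step 3 (strafe(left, 1)): at (6,4), heading west
step 4 (move(1)): at (5,4), heading west
minimal: 4 command(s), checked below 4.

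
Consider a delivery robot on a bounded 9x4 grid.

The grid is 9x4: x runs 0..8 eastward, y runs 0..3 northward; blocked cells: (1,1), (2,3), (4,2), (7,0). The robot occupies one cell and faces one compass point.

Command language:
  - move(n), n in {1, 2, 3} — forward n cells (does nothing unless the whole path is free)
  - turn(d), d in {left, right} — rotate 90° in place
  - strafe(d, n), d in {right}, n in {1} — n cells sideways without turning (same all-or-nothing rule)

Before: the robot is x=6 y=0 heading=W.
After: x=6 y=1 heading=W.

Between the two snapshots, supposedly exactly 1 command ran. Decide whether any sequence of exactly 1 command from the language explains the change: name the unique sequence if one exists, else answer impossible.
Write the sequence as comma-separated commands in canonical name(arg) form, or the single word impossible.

key: still facing W — the one step turns nothing
begin: x=6 y=0 heading=W
[1] after strafe(right, 1): x=6 y=1 heading=W
uniquely the one of 6 1-step routes that fits.

strafe(right, 1)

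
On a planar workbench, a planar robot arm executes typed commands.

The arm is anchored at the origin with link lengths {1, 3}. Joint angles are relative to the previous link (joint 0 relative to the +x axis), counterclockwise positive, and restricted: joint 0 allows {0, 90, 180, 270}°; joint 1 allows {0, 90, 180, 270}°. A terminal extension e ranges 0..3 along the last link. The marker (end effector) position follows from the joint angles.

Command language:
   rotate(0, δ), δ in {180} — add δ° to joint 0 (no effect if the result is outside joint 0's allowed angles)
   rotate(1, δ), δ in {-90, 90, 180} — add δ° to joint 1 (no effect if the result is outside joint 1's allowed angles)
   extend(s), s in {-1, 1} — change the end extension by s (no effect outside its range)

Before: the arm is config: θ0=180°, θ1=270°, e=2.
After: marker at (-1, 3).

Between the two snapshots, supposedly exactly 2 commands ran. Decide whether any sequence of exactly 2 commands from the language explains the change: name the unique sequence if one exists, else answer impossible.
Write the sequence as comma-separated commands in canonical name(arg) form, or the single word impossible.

from: config: θ0=180°, θ1=270°, e=2
1. extend(-1) → config: θ0=180°, θ1=270°, e=1
2. extend(-1) → config: θ0=180°, θ1=270°, e=0
uniquely the one of 36 2-step routes that fits.

extend(-1), extend(-1)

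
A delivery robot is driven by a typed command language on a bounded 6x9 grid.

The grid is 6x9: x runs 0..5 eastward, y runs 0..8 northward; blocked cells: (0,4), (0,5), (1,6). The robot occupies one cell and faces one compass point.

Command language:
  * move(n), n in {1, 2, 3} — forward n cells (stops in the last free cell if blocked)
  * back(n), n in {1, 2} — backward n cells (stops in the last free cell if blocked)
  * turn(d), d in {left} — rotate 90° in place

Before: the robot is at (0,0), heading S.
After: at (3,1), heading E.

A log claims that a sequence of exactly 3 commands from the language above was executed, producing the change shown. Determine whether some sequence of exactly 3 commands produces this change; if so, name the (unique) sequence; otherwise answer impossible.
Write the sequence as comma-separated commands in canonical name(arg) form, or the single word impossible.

key: order matters: swapping back(1) and move(3) lands elsewhere
t0: at (0,0), heading S
step 1 (back(1)): at (0,1), heading S
step 2 (turn(left)): at (0,1), heading E
step 3 (move(3)): at (3,1), heading E
uniquely the one of 216 3-step routes that fits.

back(1), turn(left), move(3)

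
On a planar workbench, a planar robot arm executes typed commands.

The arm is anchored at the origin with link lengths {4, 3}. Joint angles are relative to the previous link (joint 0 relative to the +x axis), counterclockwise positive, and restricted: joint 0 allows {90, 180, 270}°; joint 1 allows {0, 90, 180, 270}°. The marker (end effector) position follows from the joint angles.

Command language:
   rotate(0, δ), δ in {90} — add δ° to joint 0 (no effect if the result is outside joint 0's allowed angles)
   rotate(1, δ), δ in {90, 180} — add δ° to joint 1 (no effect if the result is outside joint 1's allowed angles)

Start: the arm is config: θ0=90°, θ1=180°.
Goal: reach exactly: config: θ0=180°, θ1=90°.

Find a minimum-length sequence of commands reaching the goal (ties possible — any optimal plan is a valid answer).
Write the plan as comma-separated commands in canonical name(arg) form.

initial: config: θ0=90°, θ1=180°
[1] after rotate(1, 180): config: θ0=90°, θ1=0°
[2] after rotate(0, 90): config: θ0=180°, θ1=0°
[3] after rotate(1, 90): config: θ0=180°, θ1=90°
minimal: 3 command(s), checked below 3.

rotate(1, 180), rotate(0, 90), rotate(1, 90)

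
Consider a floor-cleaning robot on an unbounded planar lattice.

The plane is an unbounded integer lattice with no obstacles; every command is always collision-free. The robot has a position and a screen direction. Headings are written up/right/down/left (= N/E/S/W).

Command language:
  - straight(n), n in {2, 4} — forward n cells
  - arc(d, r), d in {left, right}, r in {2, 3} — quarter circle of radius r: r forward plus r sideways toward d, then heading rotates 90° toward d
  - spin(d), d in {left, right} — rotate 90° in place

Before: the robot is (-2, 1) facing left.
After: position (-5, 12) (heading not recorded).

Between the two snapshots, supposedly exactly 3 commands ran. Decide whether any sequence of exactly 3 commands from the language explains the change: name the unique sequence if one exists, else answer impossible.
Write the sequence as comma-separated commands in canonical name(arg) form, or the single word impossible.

arc(right, 3), straight(4), straight(4)

key: order matters: swapping arc(right, 3) and straight(4) lands elsewhere
from: (-2, 1) facing left
t=1 arc(right, 3) ⇒ (-5, 4) facing up
t=2 straight(4) ⇒ (-5, 8) facing up
t=3 straight(4) ⇒ (-5, 12) facing up
uniquely the one of 512 3-step routes that fits.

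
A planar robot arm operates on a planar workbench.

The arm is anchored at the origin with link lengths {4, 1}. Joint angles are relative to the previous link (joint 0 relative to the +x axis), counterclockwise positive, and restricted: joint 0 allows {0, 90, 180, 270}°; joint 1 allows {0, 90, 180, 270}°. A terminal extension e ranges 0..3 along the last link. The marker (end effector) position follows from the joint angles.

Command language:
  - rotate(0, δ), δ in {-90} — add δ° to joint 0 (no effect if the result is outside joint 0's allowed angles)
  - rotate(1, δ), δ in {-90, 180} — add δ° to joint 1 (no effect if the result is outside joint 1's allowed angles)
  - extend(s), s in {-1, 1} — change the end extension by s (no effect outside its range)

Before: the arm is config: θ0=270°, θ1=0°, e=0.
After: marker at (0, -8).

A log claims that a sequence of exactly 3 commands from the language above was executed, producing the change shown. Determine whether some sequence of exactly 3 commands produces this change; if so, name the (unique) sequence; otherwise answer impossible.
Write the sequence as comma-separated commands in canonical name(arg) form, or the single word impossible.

extend(1), extend(1), extend(1)

start: config: θ0=270°, θ1=0°, e=0
t=1 extend(1) ⇒ config: θ0=270°, θ1=0°, e=1
t=2 extend(1) ⇒ config: θ0=270°, θ1=0°, e=2
t=3 extend(1) ⇒ config: θ0=270°, θ1=0°, e=3
no rival 3-sequence matches.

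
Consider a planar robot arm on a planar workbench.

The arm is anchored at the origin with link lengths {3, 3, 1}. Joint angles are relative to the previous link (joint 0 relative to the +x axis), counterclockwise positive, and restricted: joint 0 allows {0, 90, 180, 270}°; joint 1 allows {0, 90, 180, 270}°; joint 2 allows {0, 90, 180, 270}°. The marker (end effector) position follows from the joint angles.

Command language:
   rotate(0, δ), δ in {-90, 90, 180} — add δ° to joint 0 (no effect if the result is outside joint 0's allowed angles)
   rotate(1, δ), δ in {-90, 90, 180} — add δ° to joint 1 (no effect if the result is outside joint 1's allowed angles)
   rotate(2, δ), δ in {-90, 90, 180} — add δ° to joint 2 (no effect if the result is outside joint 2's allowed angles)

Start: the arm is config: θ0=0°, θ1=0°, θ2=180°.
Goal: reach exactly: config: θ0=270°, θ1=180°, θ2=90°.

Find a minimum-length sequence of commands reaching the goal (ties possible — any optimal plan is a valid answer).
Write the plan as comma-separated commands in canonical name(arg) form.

start: config: θ0=0°, θ1=0°, θ2=180°
1. rotate(2, -90) → config: θ0=0°, θ1=0°, θ2=90°
2. rotate(1, 180) → config: θ0=0°, θ1=180°, θ2=90°
3. rotate(0, -90) → config: θ0=270°, θ1=180°, θ2=90°
shorter routes all fall short; 3 is best.

rotate(2, -90), rotate(1, 180), rotate(0, -90)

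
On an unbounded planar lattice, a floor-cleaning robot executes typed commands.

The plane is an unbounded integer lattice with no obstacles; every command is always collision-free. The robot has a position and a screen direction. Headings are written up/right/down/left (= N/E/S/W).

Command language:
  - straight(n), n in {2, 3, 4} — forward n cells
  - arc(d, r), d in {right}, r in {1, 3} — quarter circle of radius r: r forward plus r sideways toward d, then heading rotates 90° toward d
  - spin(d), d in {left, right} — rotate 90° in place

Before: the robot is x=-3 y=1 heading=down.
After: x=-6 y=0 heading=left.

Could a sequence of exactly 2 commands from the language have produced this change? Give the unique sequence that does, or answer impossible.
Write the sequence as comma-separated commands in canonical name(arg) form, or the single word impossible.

key: running straight(2) before arc(right, 1) would end elsewhere — order is forced
begin: x=-3 y=1 heading=down
t=1 arc(right, 1) ⇒ x=-4 y=0 heading=left
t=2 straight(2) ⇒ x=-6 y=0 heading=left
no rival 2-sequence matches.

arc(right, 1), straight(2)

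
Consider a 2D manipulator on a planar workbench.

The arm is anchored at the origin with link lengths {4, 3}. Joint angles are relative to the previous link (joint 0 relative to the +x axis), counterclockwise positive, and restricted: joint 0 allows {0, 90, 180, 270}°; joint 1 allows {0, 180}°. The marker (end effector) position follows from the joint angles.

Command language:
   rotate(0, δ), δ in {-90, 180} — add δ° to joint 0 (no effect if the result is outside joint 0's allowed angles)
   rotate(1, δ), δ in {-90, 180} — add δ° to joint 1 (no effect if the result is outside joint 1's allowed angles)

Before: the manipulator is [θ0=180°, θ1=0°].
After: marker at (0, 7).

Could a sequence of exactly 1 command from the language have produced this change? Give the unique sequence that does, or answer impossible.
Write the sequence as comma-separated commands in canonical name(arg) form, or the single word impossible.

begin: [θ0=180°, θ1=0°]
[1] after rotate(0, -90): [θ0=90°, θ1=0°]
no rival 1-sequence matches.

rotate(0, -90)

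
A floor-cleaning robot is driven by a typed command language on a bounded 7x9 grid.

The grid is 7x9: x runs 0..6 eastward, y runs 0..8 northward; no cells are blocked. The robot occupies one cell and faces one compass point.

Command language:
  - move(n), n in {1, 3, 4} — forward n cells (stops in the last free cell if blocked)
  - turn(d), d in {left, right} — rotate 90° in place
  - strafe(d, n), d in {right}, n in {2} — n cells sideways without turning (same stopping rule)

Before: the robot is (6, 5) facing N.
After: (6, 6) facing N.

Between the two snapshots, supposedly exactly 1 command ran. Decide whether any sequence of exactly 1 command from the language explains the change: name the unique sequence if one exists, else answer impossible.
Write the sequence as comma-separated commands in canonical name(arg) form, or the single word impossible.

key: still facing N — the one step turns nothing
from: (6, 5) facing N
step 1 (move(1)): (6, 6) facing N
no rival 1-sequence matches.

move(1)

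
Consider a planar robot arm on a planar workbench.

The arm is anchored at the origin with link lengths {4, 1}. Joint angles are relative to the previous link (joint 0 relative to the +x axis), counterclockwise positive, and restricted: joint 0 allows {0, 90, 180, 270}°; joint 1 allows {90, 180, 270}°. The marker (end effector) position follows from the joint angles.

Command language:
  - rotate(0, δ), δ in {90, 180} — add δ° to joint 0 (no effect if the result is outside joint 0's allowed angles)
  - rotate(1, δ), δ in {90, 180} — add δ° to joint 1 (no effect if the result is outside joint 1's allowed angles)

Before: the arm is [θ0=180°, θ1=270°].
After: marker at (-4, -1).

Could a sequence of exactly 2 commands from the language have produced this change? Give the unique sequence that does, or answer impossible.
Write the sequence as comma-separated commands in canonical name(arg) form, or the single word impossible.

key: running rotate(1, 180) before rotate(1, 90) would end elsewhere — order is forced
begin: [θ0=180°, θ1=270°]
1. rotate(1, 90) → [θ0=180°, θ1=270°]
2. rotate(1, 180) → [θ0=180°, θ1=90°]
all 16 alternatives checked — unique.

rotate(1, 90), rotate(1, 180)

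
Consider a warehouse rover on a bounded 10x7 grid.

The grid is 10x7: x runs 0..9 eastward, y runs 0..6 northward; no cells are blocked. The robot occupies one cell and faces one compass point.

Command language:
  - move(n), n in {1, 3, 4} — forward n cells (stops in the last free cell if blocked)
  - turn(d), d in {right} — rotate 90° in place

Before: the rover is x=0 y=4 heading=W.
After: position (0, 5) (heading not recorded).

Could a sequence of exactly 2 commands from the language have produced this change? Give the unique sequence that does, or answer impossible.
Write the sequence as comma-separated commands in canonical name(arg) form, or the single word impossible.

turn(right), move(1)

key: order matters: swapping turn(right) and move(1) lands elsewhere
start: x=0 y=4 heading=W
1. turn(right) → x=0 y=4 heading=N
2. move(1) → x=0 y=5 heading=N
no rival 2-sequence matches.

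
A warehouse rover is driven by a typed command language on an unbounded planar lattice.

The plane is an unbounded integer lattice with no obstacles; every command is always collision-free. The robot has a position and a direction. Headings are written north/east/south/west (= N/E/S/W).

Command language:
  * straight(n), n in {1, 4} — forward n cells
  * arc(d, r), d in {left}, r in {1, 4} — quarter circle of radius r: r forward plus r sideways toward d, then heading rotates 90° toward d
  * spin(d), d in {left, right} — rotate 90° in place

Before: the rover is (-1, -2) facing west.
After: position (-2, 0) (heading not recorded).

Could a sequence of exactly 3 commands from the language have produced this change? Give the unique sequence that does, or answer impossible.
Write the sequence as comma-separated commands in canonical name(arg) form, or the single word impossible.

key: order matters: swapping spin(right) and arc(left, 1) lands elsewhere
t0: (-1, -2) facing west
t=1 spin(right) ⇒ (-1, -2) facing north
t=2 straight(1) ⇒ (-1, -1) facing north
t=3 arc(left, 1) ⇒ (-2, 0) facing west
uniquely the one of 216 3-step routes that fits.

spin(right), straight(1), arc(left, 1)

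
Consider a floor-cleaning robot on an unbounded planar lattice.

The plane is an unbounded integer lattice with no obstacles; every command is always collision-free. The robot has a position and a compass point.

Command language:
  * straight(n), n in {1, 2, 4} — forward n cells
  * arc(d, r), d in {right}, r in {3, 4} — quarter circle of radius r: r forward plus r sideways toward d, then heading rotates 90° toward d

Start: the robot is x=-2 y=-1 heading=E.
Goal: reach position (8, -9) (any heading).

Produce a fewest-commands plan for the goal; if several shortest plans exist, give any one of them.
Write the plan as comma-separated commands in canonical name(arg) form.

start: x=-2 y=-1 heading=E
t=1 straight(2) ⇒ x=0 y=-1 heading=E
t=2 straight(4) ⇒ x=4 y=-1 heading=E
t=3 arc(right, 4) ⇒ x=8 y=-5 heading=S
t=4 straight(4) ⇒ x=8 y=-9 heading=S
nothing shorter than 4 reaches the goal.

straight(2), straight(4), arc(right, 4), straight(4)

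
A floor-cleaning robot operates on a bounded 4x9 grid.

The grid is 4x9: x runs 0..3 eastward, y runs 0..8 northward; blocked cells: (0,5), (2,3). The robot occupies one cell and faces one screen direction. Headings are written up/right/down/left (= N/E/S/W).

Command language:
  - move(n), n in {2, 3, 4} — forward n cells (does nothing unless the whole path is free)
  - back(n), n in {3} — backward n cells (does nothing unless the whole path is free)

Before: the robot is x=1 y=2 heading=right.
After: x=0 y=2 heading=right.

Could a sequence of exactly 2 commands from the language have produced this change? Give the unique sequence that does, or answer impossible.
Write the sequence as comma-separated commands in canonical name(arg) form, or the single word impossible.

move(2), back(3)

key: running back(3) before move(2) would end elsewhere — order is forced
from: x=1 y=2 heading=right
step 1 (move(2)): x=3 y=2 heading=right
step 2 (back(3)): x=0 y=2 heading=right
all 16 alternatives checked — unique.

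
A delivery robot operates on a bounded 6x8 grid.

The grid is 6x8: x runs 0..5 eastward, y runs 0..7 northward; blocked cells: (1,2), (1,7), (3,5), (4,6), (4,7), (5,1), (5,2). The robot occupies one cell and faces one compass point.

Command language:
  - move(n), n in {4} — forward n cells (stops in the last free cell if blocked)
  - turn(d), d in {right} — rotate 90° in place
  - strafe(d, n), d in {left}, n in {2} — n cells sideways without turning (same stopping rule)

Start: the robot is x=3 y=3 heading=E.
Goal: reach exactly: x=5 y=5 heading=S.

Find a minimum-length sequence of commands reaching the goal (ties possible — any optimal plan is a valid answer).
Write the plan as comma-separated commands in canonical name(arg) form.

move(4), strafe(left, 2), turn(right)

begin: x=3 y=3 heading=E
[1] after move(4): x=5 y=3 heading=E
[2] after strafe(left, 2): x=5 y=5 heading=E
[3] after turn(right): x=5 y=5 heading=S
no 2-step plan works, so 3 is optimal.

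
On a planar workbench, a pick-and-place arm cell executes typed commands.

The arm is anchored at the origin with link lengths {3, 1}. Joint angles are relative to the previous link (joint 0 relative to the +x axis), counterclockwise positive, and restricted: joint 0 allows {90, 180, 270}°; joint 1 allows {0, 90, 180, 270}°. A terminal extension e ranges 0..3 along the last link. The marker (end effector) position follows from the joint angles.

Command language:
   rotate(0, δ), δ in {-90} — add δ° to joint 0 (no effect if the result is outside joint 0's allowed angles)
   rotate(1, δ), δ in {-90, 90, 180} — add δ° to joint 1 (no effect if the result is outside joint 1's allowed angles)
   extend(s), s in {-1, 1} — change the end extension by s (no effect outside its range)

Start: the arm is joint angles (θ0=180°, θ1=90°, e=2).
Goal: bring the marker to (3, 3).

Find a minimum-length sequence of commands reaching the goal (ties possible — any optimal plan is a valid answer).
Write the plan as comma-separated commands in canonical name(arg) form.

begin: joint angles (θ0=180°, θ1=90°, e=2)
[1] after rotate(1, 180): joint angles (θ0=180°, θ1=270°, e=2)
[2] after rotate(0, -90): joint angles (θ0=90°, θ1=270°, e=2)
no 1-step plan works, so 2 is optimal.

rotate(1, 180), rotate(0, -90)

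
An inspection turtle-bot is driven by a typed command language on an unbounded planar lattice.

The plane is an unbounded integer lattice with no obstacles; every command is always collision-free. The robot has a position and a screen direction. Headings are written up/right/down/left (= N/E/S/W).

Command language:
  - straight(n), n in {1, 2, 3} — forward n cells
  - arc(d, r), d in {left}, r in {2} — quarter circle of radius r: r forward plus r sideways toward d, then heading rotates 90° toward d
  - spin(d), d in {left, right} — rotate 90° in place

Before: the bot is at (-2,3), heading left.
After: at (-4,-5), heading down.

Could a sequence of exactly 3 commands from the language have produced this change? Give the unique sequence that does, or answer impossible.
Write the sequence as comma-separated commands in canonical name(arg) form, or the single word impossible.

arc(left, 2), straight(3), straight(3)

key: cell and facing (now S) both changed — the 3 commands mix motion and turning
from: at (-2,3), heading left
t=1 arc(left, 2) ⇒ at (-4,1), heading down
t=2 straight(3) ⇒ at (-4,-2), heading down
t=3 straight(3) ⇒ at (-4,-5), heading down
uniquely the one of 216 3-step routes that fits.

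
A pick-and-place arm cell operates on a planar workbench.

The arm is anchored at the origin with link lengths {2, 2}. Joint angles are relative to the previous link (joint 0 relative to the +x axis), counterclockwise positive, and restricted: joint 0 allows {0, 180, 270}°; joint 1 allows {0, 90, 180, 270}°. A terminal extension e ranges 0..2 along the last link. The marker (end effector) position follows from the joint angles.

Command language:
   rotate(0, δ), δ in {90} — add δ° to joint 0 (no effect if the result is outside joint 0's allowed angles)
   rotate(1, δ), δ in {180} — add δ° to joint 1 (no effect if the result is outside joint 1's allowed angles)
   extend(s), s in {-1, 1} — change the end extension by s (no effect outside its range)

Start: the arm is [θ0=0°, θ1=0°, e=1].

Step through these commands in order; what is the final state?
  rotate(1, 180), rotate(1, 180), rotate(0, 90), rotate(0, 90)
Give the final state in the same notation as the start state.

[θ0=0°, θ1=0°, e=1]

begin: [θ0=0°, θ1=0°, e=1]
t=1 rotate(1, 180) ⇒ [θ0=0°, θ1=180°, e=1]
t=2 rotate(1, 180) ⇒ [θ0=0°, θ1=0°, e=1]
t=3 rotate(0, 90) ⇒ [θ0=0°, θ1=0°, e=1]
t=4 rotate(0, 90) ⇒ [θ0=0°, θ1=0°, e=1]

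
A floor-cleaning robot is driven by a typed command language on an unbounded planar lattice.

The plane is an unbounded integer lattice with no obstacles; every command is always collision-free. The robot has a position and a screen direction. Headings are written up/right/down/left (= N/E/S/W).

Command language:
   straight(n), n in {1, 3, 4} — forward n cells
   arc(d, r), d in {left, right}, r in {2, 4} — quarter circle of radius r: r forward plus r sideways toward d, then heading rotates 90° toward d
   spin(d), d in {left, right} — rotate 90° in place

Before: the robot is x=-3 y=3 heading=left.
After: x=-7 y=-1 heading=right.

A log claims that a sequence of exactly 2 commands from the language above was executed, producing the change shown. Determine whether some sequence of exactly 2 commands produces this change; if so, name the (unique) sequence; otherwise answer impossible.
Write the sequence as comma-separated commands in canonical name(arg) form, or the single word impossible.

key: running spin(left) before arc(left, 4) would end elsewhere — order is forced
from: x=-3 y=3 heading=left
[1] after arc(left, 4): x=-7 y=-1 heading=down
[2] after spin(left): x=-7 y=-1 heading=right
no other 2-command option fits: unique.

arc(left, 4), spin(left)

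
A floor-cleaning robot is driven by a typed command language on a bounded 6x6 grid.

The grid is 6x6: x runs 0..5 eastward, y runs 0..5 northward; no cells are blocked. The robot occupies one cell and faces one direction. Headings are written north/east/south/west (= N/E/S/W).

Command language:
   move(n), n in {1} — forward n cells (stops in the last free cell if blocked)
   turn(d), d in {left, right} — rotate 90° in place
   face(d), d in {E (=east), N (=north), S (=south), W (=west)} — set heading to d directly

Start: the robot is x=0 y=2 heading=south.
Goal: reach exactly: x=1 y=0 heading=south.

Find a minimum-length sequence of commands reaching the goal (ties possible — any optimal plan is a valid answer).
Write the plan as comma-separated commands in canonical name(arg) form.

start: x=0 y=2 heading=south
[1] after face(E): x=0 y=2 heading=east
[2] after move(1): x=1 y=2 heading=east
[3] after face(S): x=1 y=2 heading=south
[4] after move(1): x=1 y=1 heading=south
[5] after move(1): x=1 y=0 heading=south
minimal: 5 command(s), checked below 5.

face(E), move(1), face(S), move(1), move(1)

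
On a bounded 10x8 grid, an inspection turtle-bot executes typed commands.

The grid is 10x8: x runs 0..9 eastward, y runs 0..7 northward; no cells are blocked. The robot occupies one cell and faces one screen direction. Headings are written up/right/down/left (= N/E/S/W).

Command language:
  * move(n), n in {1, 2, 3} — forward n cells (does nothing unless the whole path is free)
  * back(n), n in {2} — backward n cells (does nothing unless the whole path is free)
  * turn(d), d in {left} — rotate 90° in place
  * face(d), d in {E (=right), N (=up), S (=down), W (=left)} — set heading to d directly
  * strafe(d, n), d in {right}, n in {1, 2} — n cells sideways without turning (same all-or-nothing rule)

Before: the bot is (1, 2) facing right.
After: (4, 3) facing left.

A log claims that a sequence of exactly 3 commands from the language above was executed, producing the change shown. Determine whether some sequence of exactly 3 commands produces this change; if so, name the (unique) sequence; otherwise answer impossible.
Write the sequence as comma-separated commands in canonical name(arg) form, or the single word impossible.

key: order matters: swapping move(3) and strafe(right, 1) lands elsewhere
initial: (1, 2) facing right
step 1 (move(3)): (4, 2) facing right
step 2 (face(W)): (4, 2) facing left
step 3 (strafe(right, 1)): (4, 3) facing left
no other 3-command option fits: unique.

move(3), face(W), strafe(right, 1)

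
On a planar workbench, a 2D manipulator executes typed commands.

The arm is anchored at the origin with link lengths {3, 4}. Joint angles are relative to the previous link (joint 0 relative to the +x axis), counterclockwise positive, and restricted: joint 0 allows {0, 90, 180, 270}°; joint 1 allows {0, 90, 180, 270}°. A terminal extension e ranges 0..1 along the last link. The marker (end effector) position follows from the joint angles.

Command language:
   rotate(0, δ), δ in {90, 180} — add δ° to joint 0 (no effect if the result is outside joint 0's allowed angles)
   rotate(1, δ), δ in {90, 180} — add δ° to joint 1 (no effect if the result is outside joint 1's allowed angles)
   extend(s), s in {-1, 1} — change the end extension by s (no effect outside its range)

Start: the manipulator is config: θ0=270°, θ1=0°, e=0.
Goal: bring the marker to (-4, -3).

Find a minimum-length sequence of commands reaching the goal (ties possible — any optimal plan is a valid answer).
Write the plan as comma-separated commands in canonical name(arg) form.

rotate(1, 90), rotate(1, 180)

start: config: θ0=270°, θ1=0°, e=0
[1] after rotate(1, 90): config: θ0=270°, θ1=90°, e=0
[2] after rotate(1, 180): config: θ0=270°, θ1=270°, e=0
shorter routes all fall short; 2 is best.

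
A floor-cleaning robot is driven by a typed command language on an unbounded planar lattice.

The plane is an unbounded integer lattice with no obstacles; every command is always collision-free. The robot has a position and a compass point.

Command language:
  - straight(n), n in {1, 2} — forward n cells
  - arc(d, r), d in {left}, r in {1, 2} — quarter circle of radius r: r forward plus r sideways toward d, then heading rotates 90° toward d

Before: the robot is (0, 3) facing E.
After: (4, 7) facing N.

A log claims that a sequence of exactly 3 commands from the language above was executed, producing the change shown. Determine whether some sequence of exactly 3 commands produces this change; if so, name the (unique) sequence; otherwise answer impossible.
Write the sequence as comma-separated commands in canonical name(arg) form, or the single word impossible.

straight(2), arc(left, 2), straight(2)

key: position moved to (4,7) AND the heading swung to N — translation plus rotation needed
initial: (0, 3) facing E
1. straight(2) → (2, 3) facing E
2. arc(left, 2) → (4, 5) facing N
3. straight(2) → (4, 7) facing N
all 64 alternatives checked — unique.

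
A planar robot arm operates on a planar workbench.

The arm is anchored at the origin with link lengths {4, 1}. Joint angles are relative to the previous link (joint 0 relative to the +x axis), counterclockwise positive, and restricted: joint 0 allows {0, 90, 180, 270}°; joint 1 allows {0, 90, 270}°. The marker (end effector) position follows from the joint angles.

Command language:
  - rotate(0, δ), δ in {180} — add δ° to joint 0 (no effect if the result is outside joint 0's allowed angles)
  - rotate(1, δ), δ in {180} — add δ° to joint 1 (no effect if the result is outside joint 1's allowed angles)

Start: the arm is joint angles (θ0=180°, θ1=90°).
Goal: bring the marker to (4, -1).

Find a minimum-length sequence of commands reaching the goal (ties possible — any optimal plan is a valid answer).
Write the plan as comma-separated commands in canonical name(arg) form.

rotate(0, 180), rotate(1, 180)

start: joint angles (θ0=180°, θ1=90°)
[1] after rotate(0, 180): joint angles (θ0=0°, θ1=90°)
[2] after rotate(1, 180): joint angles (θ0=0°, θ1=270°)
shorter routes all fall short; 2 is best.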